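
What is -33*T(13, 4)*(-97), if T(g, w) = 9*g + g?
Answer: 416130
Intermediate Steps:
T(g, w) = 10*g
-33*T(13, 4)*(-97) = -330*13*(-97) = -33*130*(-97) = -4290*(-97) = 416130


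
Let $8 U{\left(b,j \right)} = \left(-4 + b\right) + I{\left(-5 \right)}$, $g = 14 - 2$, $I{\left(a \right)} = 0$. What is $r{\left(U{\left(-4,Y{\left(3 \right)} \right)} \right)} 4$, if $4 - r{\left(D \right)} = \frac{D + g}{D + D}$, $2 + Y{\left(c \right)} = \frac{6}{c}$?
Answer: $38$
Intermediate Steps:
$Y{\left(c \right)} = -2 + \frac{6}{c}$
$g = 12$ ($g = 14 - 2 = 12$)
$U{\left(b,j \right)} = - \frac{1}{2} + \frac{b}{8}$ ($U{\left(b,j \right)} = \frac{\left(-4 + b\right) + 0}{8} = \frac{-4 + b}{8} = - \frac{1}{2} + \frac{b}{8}$)
$r{\left(D \right)} = 4 - \frac{12 + D}{2 D}$ ($r{\left(D \right)} = 4 - \frac{D + 12}{D + D} = 4 - \frac{12 + D}{2 D}$)
$r{\left(U{\left(-4,Y{\left(3 \right)} \right)} \right)} 4 = \left(\frac{7}{2} - \frac{6}{- \frac{1}{2} + \frac{1}{8} \left(-4\right)}\right) 4 = \left(\frac{7}{2} - \frac{6}{- \frac{1}{2} - \frac{1}{2}}\right) 4 = \left(\frac{7}{2} - \frac{6}{-1}\right) 4 = \left(\frac{7}{2} - -6\right) 4 = \left(\frac{7}{2} + 6\right) 4 = \frac{19}{2} \cdot 4 = 38$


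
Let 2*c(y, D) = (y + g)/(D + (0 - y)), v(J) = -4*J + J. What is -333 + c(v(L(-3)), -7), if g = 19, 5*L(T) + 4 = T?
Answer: -9353/28 ≈ -334.04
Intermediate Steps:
L(T) = -⅘ + T/5
v(J) = -3*J
c(y, D) = (19 + y)/(2*(D - y)) (c(y, D) = ((y + 19)/(D + (0 - y)))/2 = ((19 + y)/(D - y))/2 = (19 + y)/(2*(D - y)))
-333 + c(v(L(-3)), -7) = -333 + (19 - 3*(-⅘ + (⅕)*(-3)))/(2*(-7 - (-3)*(-⅘ + (⅕)*(-3)))) = -333 + (19 - 3*(-⅘ - ⅗))/(2*(-7 - (-3)*(-⅘ - ⅗))) = -333 + (19 - 3*(-7/5))/(2*(-7 - (-3)*(-7)/5)) = -333 + (19 + 21/5)/(2*(-7 - 1*21/5)) = -333 + (½)*(116/5)/(-7 - 21/5) = -333 + (½)*(116/5)/(-56/5) = -333 + (½)*(-5/56)*(116/5) = -333 - 29/28 = -9353/28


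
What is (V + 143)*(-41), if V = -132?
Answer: -451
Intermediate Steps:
(V + 143)*(-41) = (-132 + 143)*(-41) = 11*(-41) = -451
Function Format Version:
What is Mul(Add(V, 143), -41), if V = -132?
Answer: -451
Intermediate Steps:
Mul(Add(V, 143), -41) = Mul(Add(-132, 143), -41) = Mul(11, -41) = -451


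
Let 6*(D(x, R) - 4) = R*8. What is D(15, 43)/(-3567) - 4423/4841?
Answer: -48221267/51803541 ≈ -0.93085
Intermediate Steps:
D(x, R) = 4 + 4*R/3 (D(x, R) = 4 + (R*8)/6 = 4 + (8*R)/6 = 4 + 4*R/3)
D(15, 43)/(-3567) - 4423/4841 = (4 + (4/3)*43)/(-3567) - 4423/4841 = (4 + 172/3)*(-1/3567) - 4423*1/4841 = (184/3)*(-1/3567) - 4423/4841 = -184/10701 - 4423/4841 = -48221267/51803541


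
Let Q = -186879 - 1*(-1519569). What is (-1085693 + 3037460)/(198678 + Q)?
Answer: 216863/170152 ≈ 1.2745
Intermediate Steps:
Q = 1332690 (Q = -186879 + 1519569 = 1332690)
(-1085693 + 3037460)/(198678 + Q) = (-1085693 + 3037460)/(198678 + 1332690) = 1951767/1531368 = 1951767*(1/1531368) = 216863/170152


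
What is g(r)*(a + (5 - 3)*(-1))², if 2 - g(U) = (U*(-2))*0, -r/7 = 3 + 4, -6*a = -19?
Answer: 49/18 ≈ 2.7222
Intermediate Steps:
a = 19/6 (a = -⅙*(-19) = 19/6 ≈ 3.1667)
r = -49 (r = -7*(3 + 4) = -7*7 = -49)
g(U) = 2 (g(U) = 2 - U*(-2)*0 = 2 - (-2*U)*0 = 2 - 1*0 = 2 + 0 = 2)
g(r)*(a + (5 - 3)*(-1))² = 2*(19/6 + (5 - 3)*(-1))² = 2*(19/6 + 2*(-1))² = 2*(19/6 - 2)² = 2*(7/6)² = 2*(49/36) = 49/18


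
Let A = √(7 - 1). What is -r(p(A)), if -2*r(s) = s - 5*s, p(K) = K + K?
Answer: -4*√6 ≈ -9.7980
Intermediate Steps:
A = √6 ≈ 2.4495
p(K) = 2*K
r(s) = 2*s (r(s) = -(s - 5*s)/2 = -(-2)*s = 2*s)
-r(p(A)) = -2*2*√6 = -4*√6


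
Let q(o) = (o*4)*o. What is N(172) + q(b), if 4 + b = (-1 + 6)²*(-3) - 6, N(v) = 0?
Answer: 28900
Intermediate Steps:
b = -85 (b = -4 + ((-1 + 6)²*(-3) - 6) = -4 + (5²*(-3) - 6) = -4 + (25*(-3) - 6) = -4 + (-75 - 6) = -4 - 81 = -85)
q(o) = 4*o² (q(o) = (4*o)*o = 4*o²)
N(172) + q(b) = 0 + 4*(-85)² = 0 + 4*7225 = 0 + 28900 = 28900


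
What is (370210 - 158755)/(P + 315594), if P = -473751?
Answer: -23495/17573 ≈ -1.3370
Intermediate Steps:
(370210 - 158755)/(P + 315594) = (370210 - 158755)/(-473751 + 315594) = 211455/(-158157) = 211455*(-1/158157) = -23495/17573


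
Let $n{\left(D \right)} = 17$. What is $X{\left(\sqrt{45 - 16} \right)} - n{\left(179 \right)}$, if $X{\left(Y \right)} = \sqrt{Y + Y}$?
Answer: $-17 + \sqrt{2} \sqrt[4]{29} \approx -13.718$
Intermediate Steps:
$X{\left(Y \right)} = \sqrt{2} \sqrt{Y}$ ($X{\left(Y \right)} = \sqrt{2 Y} = \sqrt{2} \sqrt{Y}$)
$X{\left(\sqrt{45 - 16} \right)} - n{\left(179 \right)} = \sqrt{2} \sqrt{\sqrt{45 - 16}} - 17 = \sqrt{2} \sqrt{\sqrt{29}} - 17 = \sqrt{2} \sqrt[4]{29} - 17 = -17 + \sqrt{2} \sqrt[4]{29}$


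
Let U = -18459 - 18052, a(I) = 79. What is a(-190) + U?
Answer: -36432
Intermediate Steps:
U = -36511
a(-190) + U = 79 - 36511 = -36432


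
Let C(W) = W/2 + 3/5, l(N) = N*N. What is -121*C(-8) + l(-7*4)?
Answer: 5977/5 ≈ 1195.4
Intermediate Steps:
l(N) = N²
C(W) = ⅗ + W/2 (C(W) = W*(½) + 3*(⅕) = W/2 + ⅗ = ⅗ + W/2)
-121*C(-8) + l(-7*4) = -121*(⅗ + (½)*(-8)) + (-7*4)² = -121*(⅗ - 4) + (-28)² = -121*(-17/5) + 784 = 2057/5 + 784 = 5977/5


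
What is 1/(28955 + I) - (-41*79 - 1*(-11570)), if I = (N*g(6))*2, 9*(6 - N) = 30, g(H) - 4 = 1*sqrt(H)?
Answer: -62954446765368/7556649505 - 48*sqrt(6)/7556649505 ≈ -8331.0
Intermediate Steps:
g(H) = 4 + sqrt(H) (g(H) = 4 + 1*sqrt(H) = 4 + sqrt(H))
N = 8/3 (N = 6 - 1/9*30 = 6 - 10/3 = 8/3 ≈ 2.6667)
I = 64/3 + 16*sqrt(6)/3 (I = (8*(4 + sqrt(6))/3)*2 = (32/3 + 8*sqrt(6)/3)*2 = 64/3 + 16*sqrt(6)/3 ≈ 34.397)
1/(28955 + I) - (-41*79 - 1*(-11570)) = 1/(28955 + (64/3 + 16*sqrt(6)/3)) - (-41*79 - 1*(-11570)) = 1/(86929/3 + 16*sqrt(6)/3) - (-3239 + 11570) = 1/(86929/3 + 16*sqrt(6)/3) - 1*8331 = 1/(86929/3 + 16*sqrt(6)/3) - 8331 = -8331 + 1/(86929/3 + 16*sqrt(6)/3)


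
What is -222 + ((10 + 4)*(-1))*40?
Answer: -782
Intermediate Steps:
-222 + ((10 + 4)*(-1))*40 = -222 + (14*(-1))*40 = -222 - 14*40 = -222 - 560 = -782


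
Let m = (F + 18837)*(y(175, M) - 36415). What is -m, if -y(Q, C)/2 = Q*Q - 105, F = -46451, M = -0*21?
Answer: -2691122370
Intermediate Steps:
M = 0 (M = -1*0 = 0)
y(Q, C) = 210 - 2*Q² (y(Q, C) = -2*(Q*Q - 105) = -2*(Q² - 105) = -2*(-105 + Q²) = 210 - 2*Q²)
m = 2691122370 (m = (-46451 + 18837)*((210 - 2*175²) - 36415) = -27614*((210 - 2*30625) - 36415) = -27614*((210 - 61250) - 36415) = -27614*(-61040 - 36415) = -27614*(-97455) = 2691122370)
-m = -1*2691122370 = -2691122370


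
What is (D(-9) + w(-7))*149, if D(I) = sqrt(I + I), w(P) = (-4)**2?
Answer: 2384 + 447*I*sqrt(2) ≈ 2384.0 + 632.15*I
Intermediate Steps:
w(P) = 16
D(I) = sqrt(2)*sqrt(I) (D(I) = sqrt(2*I) = sqrt(2)*sqrt(I))
(D(-9) + w(-7))*149 = (sqrt(2)*sqrt(-9) + 16)*149 = (sqrt(2)*(3*I) + 16)*149 = (3*I*sqrt(2) + 16)*149 = (16 + 3*I*sqrt(2))*149 = 2384 + 447*I*sqrt(2)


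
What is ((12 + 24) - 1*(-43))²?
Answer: 6241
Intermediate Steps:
((12 + 24) - 1*(-43))² = (36 + 43)² = 79² = 6241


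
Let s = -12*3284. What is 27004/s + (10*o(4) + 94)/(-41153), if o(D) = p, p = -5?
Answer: -278257391/405439356 ≈ -0.68631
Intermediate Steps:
o(D) = -5
s = -39408
27004/s + (10*o(4) + 94)/(-41153) = 27004/(-39408) + (10*(-5) + 94)/(-41153) = 27004*(-1/39408) + (-50 + 94)*(-1/41153) = -6751/9852 + 44*(-1/41153) = -6751/9852 - 44/41153 = -278257391/405439356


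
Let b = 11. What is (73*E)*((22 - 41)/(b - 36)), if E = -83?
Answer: -115121/25 ≈ -4604.8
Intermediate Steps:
(73*E)*((22 - 41)/(b - 36)) = (73*(-83))*((22 - 41)/(11 - 36)) = -(-115121)/(-25) = -(-115121)*(-1)/25 = -6059*19/25 = -115121/25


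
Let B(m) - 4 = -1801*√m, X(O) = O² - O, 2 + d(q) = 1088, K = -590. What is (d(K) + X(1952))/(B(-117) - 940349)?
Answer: -1791092988055/442314110171 + 10291196757*I*√13/442314110171 ≈ -4.0494 + 0.083889*I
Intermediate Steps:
d(q) = 1086 (d(q) = -2 + 1088 = 1086)
B(m) = 4 - 1801*√m
(d(K) + X(1952))/(B(-117) - 940349) = (1086 + 1952*(-1 + 1952))/((4 - 5403*I*√13) - 940349) = (1086 + 1952*1951)/((4 - 5403*I*√13) - 940349) = (1086 + 3808352)/((4 - 5403*I*√13) - 940349) = 3809438/(-940345 - 5403*I*√13)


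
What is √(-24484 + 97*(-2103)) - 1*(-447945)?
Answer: 447945 + 5*I*√9139 ≈ 4.4795e+5 + 477.99*I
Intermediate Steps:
√(-24484 + 97*(-2103)) - 1*(-447945) = √(-24484 - 203991) + 447945 = √(-228475) + 447945 = 5*I*√9139 + 447945 = 447945 + 5*I*√9139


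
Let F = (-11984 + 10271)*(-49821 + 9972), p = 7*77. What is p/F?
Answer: 539/68261337 ≈ 7.8961e-6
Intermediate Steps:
p = 539
F = 68261337 (F = -1713*(-39849) = 68261337)
p/F = 539/68261337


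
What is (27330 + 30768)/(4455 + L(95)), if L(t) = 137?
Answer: 29049/2296 ≈ 12.652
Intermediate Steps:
(27330 + 30768)/(4455 + L(95)) = (27330 + 30768)/(4455 + 137) = 58098/4592 = 58098*(1/4592) = 29049/2296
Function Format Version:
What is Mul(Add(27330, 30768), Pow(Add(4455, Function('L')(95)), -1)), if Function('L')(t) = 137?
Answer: Rational(29049, 2296) ≈ 12.652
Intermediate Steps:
Mul(Add(27330, 30768), Pow(Add(4455, Function('L')(95)), -1)) = Mul(Add(27330, 30768), Pow(Add(4455, 137), -1)) = Mul(58098, Pow(4592, -1)) = Mul(58098, Rational(1, 4592)) = Rational(29049, 2296)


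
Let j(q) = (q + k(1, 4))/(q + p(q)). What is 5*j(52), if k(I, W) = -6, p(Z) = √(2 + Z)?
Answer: 1196/265 - 69*√6/265 ≈ 3.8754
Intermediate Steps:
j(q) = (-6 + q)/(q + √(2 + q)) (j(q) = (q - 6)/(q + √(2 + q)) = (-6 + q)/(q + √(2 + q)))
5*j(52) = 5*((-6 + 52)/(52 + √(2 + 52))) = 5*(46/(52 + √54)) = 5*(46/(52 + 3*√6)) = 230/(52 + 3*√6)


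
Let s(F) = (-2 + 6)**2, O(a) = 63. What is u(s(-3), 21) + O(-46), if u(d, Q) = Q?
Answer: 84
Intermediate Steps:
s(F) = 16 (s(F) = 4**2 = 16)
u(s(-3), 21) + O(-46) = 21 + 63 = 84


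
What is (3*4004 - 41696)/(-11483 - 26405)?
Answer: 7421/9472 ≈ 0.78347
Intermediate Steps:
(3*4004 - 41696)/(-11483 - 26405) = (12012 - 41696)/(-37888) = -29684*(-1/37888) = 7421/9472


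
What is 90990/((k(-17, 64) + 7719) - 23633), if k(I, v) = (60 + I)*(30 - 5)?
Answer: -90990/14839 ≈ -6.1318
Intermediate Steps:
k(I, v) = 1500 + 25*I (k(I, v) = (60 + I)*25 = 1500 + 25*I)
90990/((k(-17, 64) + 7719) - 23633) = 90990/(((1500 + 25*(-17)) + 7719) - 23633) = 90990/(((1500 - 425) + 7719) - 23633) = 90990/((1075 + 7719) - 23633) = 90990/(8794 - 23633) = 90990/(-14839) = 90990*(-1/14839) = -90990/14839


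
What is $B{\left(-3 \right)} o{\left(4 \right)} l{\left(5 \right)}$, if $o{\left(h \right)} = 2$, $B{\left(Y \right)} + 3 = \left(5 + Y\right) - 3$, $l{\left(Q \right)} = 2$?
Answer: $-16$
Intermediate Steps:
$B{\left(Y \right)} = -1 + Y$ ($B{\left(Y \right)} = -3 + \left(\left(5 + Y\right) - 3\right) = -3 + \left(2 + Y\right) = -1 + Y$)
$B{\left(-3 \right)} o{\left(4 \right)} l{\left(5 \right)} = \left(-1 - 3\right) 2 \cdot 2 = \left(-4\right) 2 \cdot 2 = \left(-8\right) 2 = -16$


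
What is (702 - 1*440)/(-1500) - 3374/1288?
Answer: -96401/34500 ≈ -2.7942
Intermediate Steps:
(702 - 1*440)/(-1500) - 3374/1288 = (702 - 440)*(-1/1500) - 3374*1/1288 = 262*(-1/1500) - 241/92 = -131/750 - 241/92 = -96401/34500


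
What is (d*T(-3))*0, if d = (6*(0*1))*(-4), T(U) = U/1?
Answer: 0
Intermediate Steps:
T(U) = U (T(U) = U*1 = U)
d = 0 (d = (6*0)*(-4) = 0*(-4) = 0)
(d*T(-3))*0 = (0*(-3))*0 = 0*0 = 0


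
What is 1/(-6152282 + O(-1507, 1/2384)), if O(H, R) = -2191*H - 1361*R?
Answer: -2384/6795462241 ≈ -3.5082e-7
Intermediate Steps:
1/(-6152282 + O(-1507, 1/2384)) = 1/(-6152282 + (-2191*(-1507) - 1361/2384)) = 1/(-6152282 + (3301837 - 1361*1/2384)) = 1/(-6152282 + (3301837 - 1361/2384)) = 1/(-6152282 + 7871578047/2384) = 1/(-6795462241/2384) = -2384/6795462241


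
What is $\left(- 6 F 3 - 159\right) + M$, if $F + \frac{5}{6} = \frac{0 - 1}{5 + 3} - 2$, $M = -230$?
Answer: $- \frac{1343}{4} \approx -335.75$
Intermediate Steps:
$F = - \frac{71}{24}$ ($F = - \frac{5}{6} - \left(2 - \frac{0 - 1}{5 + 3}\right) = - \frac{5}{6} - \frac{17}{8} = - \frac{71}{24} \approx -2.9583$)
$\left(- 6 F 3 - 159\right) + M = \left(\left(-6\right) \left(- \frac{71}{24}\right) 3 - 159\right) - 230 = \left(\frac{71}{4} \cdot 3 - 159\right) - 230 = \left(\frac{213}{4} - 159\right) - 230 = - \frac{423}{4} - 230 = - \frac{1343}{4}$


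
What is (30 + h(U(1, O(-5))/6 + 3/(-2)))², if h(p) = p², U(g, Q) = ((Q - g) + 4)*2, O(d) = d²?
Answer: 10817521/1296 ≈ 8346.9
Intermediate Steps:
U(g, Q) = 8 - 2*g + 2*Q (U(g, Q) = (4 + Q - g)*2 = 8 - 2*g + 2*Q)
(30 + h(U(1, O(-5))/6 + 3/(-2)))² = (30 + ((8 - 2*1 + 2*(-5)²)/6 + 3/(-2))²)² = (30 + ((8 - 2 + 2*25)*(⅙) + 3*(-½))²)² = (30 + ((8 - 2 + 50)*(⅙) - 3/2)²)² = (30 + (56*(⅙) - 3/2)²)² = (30 + (28/3 - 3/2)²)² = (30 + (47/6)²)² = (30 + 2209/36)² = (3289/36)² = 10817521/1296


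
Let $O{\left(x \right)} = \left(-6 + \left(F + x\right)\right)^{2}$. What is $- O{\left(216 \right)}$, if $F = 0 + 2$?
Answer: $-44944$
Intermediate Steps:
$F = 2$
$O{\left(x \right)} = \left(-4 + x\right)^{2}$ ($O{\left(x \right)} = \left(-6 + \left(2 + x\right)\right)^{2} = \left(-4 + x\right)^{2}$)
$- O{\left(216 \right)} = - \left(-4 + 216\right)^{2} = - 212^{2} = \left(-1\right) 44944 = -44944$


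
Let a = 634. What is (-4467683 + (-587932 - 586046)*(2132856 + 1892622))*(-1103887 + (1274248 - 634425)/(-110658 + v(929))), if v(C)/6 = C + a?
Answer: 528358408605385227092561/101280 ≈ 5.2168e+18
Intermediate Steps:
v(C) = 3804 + 6*C (v(C) = 6*(C + 634) = 6*(634 + C) = 3804 + 6*C)
(-4467683 + (-587932 - 586046)*(2132856 + 1892622))*(-1103887 + (1274248 - 634425)/(-110658 + v(929))) = (-4467683 + (-587932 - 586046)*(2132856 + 1892622))*(-1103887 + (1274248 - 634425)/(-110658 + (3804 + 6*929))) = (-4467683 - 1173978*4025478)*(-1103887 + 639823/(-110658 + (3804 + 5574))) = (-4467683 - 4725822611484)*(-1103887 + 639823/(-110658 + 9378)) = -4725827079167*(-1103887 + 639823/(-101280)) = -4725827079167*(-1103887 + 639823*(-1/101280)) = -4725827079167*(-1103887 - 639823/101280) = -4725827079167*(-111802315183/101280) = 528358408605385227092561/101280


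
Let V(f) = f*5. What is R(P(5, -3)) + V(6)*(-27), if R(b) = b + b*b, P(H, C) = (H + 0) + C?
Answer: -804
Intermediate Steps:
V(f) = 5*f
P(H, C) = C + H (P(H, C) = H + C = C + H)
R(b) = b + b²
R(P(5, -3)) + V(6)*(-27) = (-3 + 5)*(1 + (-3 + 5)) + (5*6)*(-27) = 2*(1 + 2) + 30*(-27) = 2*3 - 810 = 6 - 810 = -804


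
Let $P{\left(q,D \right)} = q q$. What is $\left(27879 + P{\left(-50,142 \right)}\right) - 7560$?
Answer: $22819$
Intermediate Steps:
$P{\left(q,D \right)} = q^{2}$
$\left(27879 + P{\left(-50,142 \right)}\right) - 7560 = \left(27879 + \left(-50\right)^{2}\right) - 7560 = \left(27879 + 2500\right) - 7560 = 30379 - 7560 = 22819$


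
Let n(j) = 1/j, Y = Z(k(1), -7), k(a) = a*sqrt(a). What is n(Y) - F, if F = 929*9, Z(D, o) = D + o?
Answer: -50167/6 ≈ -8361.2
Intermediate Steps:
k(a) = a**(3/2)
F = 8361
Y = -6 (Y = 1**(3/2) - 7 = 1 - 7 = -6)
n(Y) - F = 1/(-6) - 1*8361 = -1/6 - 8361 = -50167/6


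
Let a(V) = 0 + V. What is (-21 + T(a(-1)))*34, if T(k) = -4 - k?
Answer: -816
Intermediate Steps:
a(V) = V
(-21 + T(a(-1)))*34 = (-21 + (-4 - 1*(-1)))*34 = (-21 + (-4 + 1))*34 = (-21 - 3)*34 = -24*34 = -816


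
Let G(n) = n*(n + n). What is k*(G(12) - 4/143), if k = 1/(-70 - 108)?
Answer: -20590/12727 ≈ -1.6178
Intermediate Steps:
k = -1/178 (k = 1/(-178) = -1/178 ≈ -0.0056180)
G(n) = 2*n**2 (G(n) = n*(2*n) = 2*n**2)
k*(G(12) - 4/143) = -(2*12**2 - 4/143)/178 = -(2*144 - 4*1/143)/178 = -(288 - 4/143)/178 = -1/178*41180/143 = -20590/12727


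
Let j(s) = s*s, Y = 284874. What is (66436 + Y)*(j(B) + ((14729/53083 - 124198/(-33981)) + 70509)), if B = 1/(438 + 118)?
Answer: 6906698370776902705648265/278811833166264 ≈ 2.4772e+10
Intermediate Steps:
B = 1/556 ≈ 0.0017986
j(s) = s**2
(66436 + Y)*(j(B) + ((14729/53083 - 124198/(-33981)) + 70509)) = (66436 + 284874)*((1/556)**2 + ((14729/53083 - 124198/(-33981)) + 70509)) = 351310*(1/309136 + ((14729*(1/53083) - 124198*(-1/33981)) + 70509)) = 351310*(1/309136 + ((14729/53083 + 124198/33981) + 70509)) = 351310*(1/309136 + (7093308583/1803813423 + 70509)) = 351310*(1/309136 + 127192173950890/1803813423) = 351310*(39319679888286144463/557623666332528) = 6906698370776902705648265/278811833166264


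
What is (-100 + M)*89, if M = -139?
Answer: -21271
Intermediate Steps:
(-100 + M)*89 = (-100 - 139)*89 = -239*89 = -21271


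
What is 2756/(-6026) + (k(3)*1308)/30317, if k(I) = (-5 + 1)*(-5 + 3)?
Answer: -10248794/91345121 ≈ -0.11220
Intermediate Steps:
k(I) = 8 (k(I) = -4*(-2) = 8)
2756/(-6026) + (k(3)*1308)/30317 = 2756/(-6026) + (8*1308)/30317 = 2756*(-1/6026) + 10464*(1/30317) = -1378/3013 + 10464/30317 = -10248794/91345121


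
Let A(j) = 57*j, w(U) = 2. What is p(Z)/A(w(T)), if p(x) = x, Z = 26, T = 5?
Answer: 13/57 ≈ 0.22807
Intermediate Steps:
p(Z)/A(w(T)) = 26/((57*2)) = 26/114 = 26*(1/114) = 13/57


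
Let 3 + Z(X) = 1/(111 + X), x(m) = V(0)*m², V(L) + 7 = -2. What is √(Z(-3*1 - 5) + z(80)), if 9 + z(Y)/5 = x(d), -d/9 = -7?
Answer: I*√1895329574/103 ≈ 422.67*I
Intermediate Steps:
d = 63 (d = -9*(-7) = 63)
V(L) = -9 (V(L) = -7 - 2 = -9)
x(m) = -9*m²
z(Y) = -178650 (z(Y) = -45 + 5*(-9*63²) = -45 + 5*(-9*3969) = -45 + 5*(-35721) = -45 - 178605 = -178650)
Z(X) = -3 + 1/(111 + X)
√(Z(-3*1 - 5) + z(80)) = √((-332 - 3*(-3*1 - 5))/(111 + (-3*1 - 5)) - 178650) = √((-332 - 3*(-3 - 5))/(111 + (-3 - 5)) - 178650) = √((-332 - 3*(-8))/(111 - 8) - 178650) = √((-332 + 24)/103 - 178650) = √((1/103)*(-308) - 178650) = √(-308/103 - 178650) = √(-18401258/103) = I*√1895329574/103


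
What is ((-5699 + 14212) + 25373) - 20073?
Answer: 13813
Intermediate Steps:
((-5699 + 14212) + 25373) - 20073 = (8513 + 25373) - 20073 = 33886 - 20073 = 13813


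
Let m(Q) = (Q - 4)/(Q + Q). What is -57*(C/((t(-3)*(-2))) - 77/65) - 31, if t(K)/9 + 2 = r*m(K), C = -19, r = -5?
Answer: 135043/3055 ≈ 44.204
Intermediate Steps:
m(Q) = (-4 + Q)/(2*Q) (m(Q) = (-4 + Q)/((2*Q)) = (-4 + Q)*(1/(2*Q)) = (-4 + Q)/(2*Q))
t(K) = -18 - 45*(-4 + K)/(2*K) (t(K) = -18 + 9*(-5*(-4 + K)/(2*K)) = -18 - 45*(-4 + K)/(2*K))
-57*(C/((t(-3)*(-2))) - 77/65) - 31 = -57*(-19*(-1/(2*(-81/2 + 90/(-3)))) - 77/65) - 31 = -57*(-19*(-1/(2*(-81/2 + 90*(-1/3)))) - 77*1/65) - 31 = -57*(-19*(-1/(2*(-81/2 - 30))) - 77/65) - 31 = -57*(-19/((-141/2*(-2))) - 77/65) - 31 = -57*(-19/141 - 77/65) - 31 = -57*(-12092/9165) - 31 = 229748/3055 - 31 = 135043/3055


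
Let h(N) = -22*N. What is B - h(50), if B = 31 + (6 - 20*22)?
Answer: 697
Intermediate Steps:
B = -403 (B = 31 + (6 - 440) = 31 - 434 = -403)
B - h(50) = -403 - (-22)*50 = -403 - 1*(-1100) = -403 + 1100 = 697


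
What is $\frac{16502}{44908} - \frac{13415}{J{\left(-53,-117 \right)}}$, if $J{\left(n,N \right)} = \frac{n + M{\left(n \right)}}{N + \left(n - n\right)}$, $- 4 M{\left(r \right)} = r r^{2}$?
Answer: $\frac{9479852453}{222541594} \approx 42.598$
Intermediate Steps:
$M{\left(r \right)} = - \frac{r^{3}}{4}$ ($M{\left(r \right)} = - \frac{r r^{2}}{4} = - \frac{r^{3}}{4}$)
$J{\left(n,N \right)} = \frac{n - \frac{n^{3}}{4}}{N}$ ($J{\left(n,N \right)} = \frac{n - \frac{n^{3}}{4}}{N + \left(n - n\right)} = \frac{n - \frac{n^{3}}{4}}{N + 0} = \frac{n - \frac{n^{3}}{4}}{N}$)
$\frac{16502}{44908} - \frac{13415}{J{\left(-53,-117 \right)}} = \frac{16502}{44908} - \frac{13415}{\frac{1}{4} \left(-53\right) \frac{1}{-117} \left(4 - \left(-53\right)^{2}\right)} = 16502 \cdot \frac{1}{44908} - \frac{13415}{\frac{1}{4} \left(-53\right) \left(- \frac{1}{117}\right) \left(4 - 2809\right)} = \frac{8251}{22454} - \frac{13415}{\frac{1}{4} \left(-53\right) \left(- \frac{1}{117}\right) \left(4 - 2809\right)} = \frac{8251}{22454} - \frac{13415}{\frac{1}{4} \left(-53\right) \left(- \frac{1}{117}\right) \left(-2805\right)} = \frac{8251}{22454} - \frac{13415}{- \frac{49555}{156}} = \frac{8251}{22454} - - \frac{418548}{9911} = \frac{8251}{22454} + \frac{418548}{9911} = \frac{9479852453}{222541594}$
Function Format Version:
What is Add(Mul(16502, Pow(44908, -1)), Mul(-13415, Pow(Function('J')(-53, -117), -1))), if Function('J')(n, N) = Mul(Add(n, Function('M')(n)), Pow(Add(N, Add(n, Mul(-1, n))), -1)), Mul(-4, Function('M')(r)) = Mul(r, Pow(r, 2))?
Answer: Rational(9479852453, 222541594) ≈ 42.598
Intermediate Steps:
Function('M')(r) = Mul(Rational(-1, 4), Pow(r, 3)) (Function('M')(r) = Mul(Rational(-1, 4), Mul(r, Pow(r, 2))) = Mul(Rational(-1, 4), Pow(r, 3)))
Function('J')(n, N) = Mul(Pow(N, -1), Add(n, Mul(Rational(-1, 4), Pow(n, 3)))) (Function('J')(n, N) = Mul(Add(n, Mul(Rational(-1, 4), Pow(n, 3))), Pow(Add(N, Add(n, Mul(-1, n))), -1)) = Mul(Add(n, Mul(Rational(-1, 4), Pow(n, 3))), Pow(Add(N, 0), -1)) = Mul(Add(n, Mul(Rational(-1, 4), Pow(n, 3))), Pow(N, -1)) = Mul(Pow(N, -1), Add(n, Mul(Rational(-1, 4), Pow(n, 3)))))
Add(Mul(16502, Pow(44908, -1)), Mul(-13415, Pow(Function('J')(-53, -117), -1))) = Add(Mul(16502, Pow(44908, -1)), Mul(-13415, Pow(Mul(Rational(1, 4), -53, Pow(-117, -1), Add(4, Mul(-1, Pow(-53, 2)))), -1))) = Add(Mul(16502, Rational(1, 44908)), Mul(-13415, Pow(Mul(Rational(1, 4), -53, Rational(-1, 117), Add(4, Mul(-1, 2809))), -1))) = Add(Rational(8251, 22454), Mul(-13415, Pow(Mul(Rational(1, 4), -53, Rational(-1, 117), Add(4, -2809)), -1))) = Add(Rational(8251, 22454), Mul(-13415, Pow(Mul(Rational(1, 4), -53, Rational(-1, 117), -2805), -1))) = Add(Rational(8251, 22454), Mul(-13415, Pow(Rational(-49555, 156), -1))) = Add(Rational(8251, 22454), Mul(-13415, Rational(-156, 49555))) = Add(Rational(8251, 22454), Rational(418548, 9911)) = Rational(9479852453, 222541594)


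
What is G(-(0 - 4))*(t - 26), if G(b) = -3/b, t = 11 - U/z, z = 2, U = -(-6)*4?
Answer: 81/4 ≈ 20.250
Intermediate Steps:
U = 24 (U = -1*(-24) = 24)
t = -1 (t = 11 - 24/2 = 11 - 1*12 = 11 - 12 = -1)
G(-(0 - 4))*(t - 26) = (-3*(-1/(0 - 4)))*(-1 - 26) = -3/((-1*(-4)))*(-27) = -3/4*(-27) = -3*¼*(-27) = -¾*(-27) = 81/4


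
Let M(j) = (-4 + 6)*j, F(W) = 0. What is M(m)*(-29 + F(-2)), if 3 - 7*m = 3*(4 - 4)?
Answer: -174/7 ≈ -24.857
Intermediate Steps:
m = 3/7 (m = 3/7 - 3*(4 - 4)/7 = 3/7 - 3*0/7 = 3/7 - ⅐*0 = 3/7 + 0 = 3/7 ≈ 0.42857)
M(j) = 2*j
M(m)*(-29 + F(-2)) = (2*(3/7))*(-29 + 0) = (6/7)*(-29) = -174/7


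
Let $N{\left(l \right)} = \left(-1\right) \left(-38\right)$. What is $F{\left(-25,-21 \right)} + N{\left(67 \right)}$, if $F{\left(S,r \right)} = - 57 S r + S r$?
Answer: $-29362$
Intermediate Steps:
$N{\left(l \right)} = 38$
$F{\left(S,r \right)} = - 56 S r$ ($F{\left(S,r \right)} = - 57 S r + S r = - 56 S r$)
$F{\left(-25,-21 \right)} + N{\left(67 \right)} = \left(-56\right) \left(-25\right) \left(-21\right) + 38 = -29400 + 38 = -29362$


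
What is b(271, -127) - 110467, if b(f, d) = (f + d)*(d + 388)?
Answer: -72883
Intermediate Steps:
b(f, d) = (388 + d)*(d + f) (b(f, d) = (d + f)*(388 + d) = (388 + d)*(d + f))
b(271, -127) - 110467 = ((-127)² + 388*(-127) + 388*271 - 127*271) - 110467 = (16129 - 49276 + 105148 - 34417) - 110467 = 37584 - 110467 = -72883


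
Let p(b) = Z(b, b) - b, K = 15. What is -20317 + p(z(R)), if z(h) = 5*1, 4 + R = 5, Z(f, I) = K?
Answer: -20307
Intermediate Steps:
Z(f, I) = 15
R = 1 (R = -4 + 5 = 1)
z(h) = 5
p(b) = 15 - b
-20317 + p(z(R)) = -20317 + (15 - 1*5) = -20317 + (15 - 5) = -20317 + 10 = -20307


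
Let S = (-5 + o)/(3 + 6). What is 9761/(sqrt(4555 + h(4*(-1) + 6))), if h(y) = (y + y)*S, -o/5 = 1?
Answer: 29283*sqrt(40955)/40955 ≈ 144.70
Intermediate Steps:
o = -5 (o = -5*1 = -5)
S = -10/9 (S = (-5 - 5)/(3 + 6) = -10/9 ≈ -1.1111)
h(y) = -20*y/9 (h(y) = (y + y)*(-10/9) = (2*y)*(-10/9) = -20*y/9)
9761/(sqrt(4555 + h(4*(-1) + 6))) = 9761/(sqrt(4555 - 20*(4*(-1) + 6)/9)) = 9761/(sqrt(4555 - 20*(-4 + 6)/9)) = 9761/(sqrt(4555 - 20/9*2)) = 9761/(sqrt(4555 - 40/9)) = 9761/(sqrt(40955/9)) = 9761/((sqrt(40955)/3)) = 9761*(3*sqrt(40955)/40955) = 29283*sqrt(40955)/40955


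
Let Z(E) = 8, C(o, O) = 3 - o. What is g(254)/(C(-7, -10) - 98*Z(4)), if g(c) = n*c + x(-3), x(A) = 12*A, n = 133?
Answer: -16873/387 ≈ -43.599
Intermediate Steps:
g(c) = -36 + 133*c (g(c) = 133*c + 12*(-3) = 133*c - 36 = -36 + 133*c)
g(254)/(C(-7, -10) - 98*Z(4)) = (-36 + 133*254)/((3 - 1*(-7)) - 98*8) = (-36 + 33782)/((3 + 7) - 784) = 33746/(10 - 784) = 33746/(-774) = 33746*(-1/774) = -16873/387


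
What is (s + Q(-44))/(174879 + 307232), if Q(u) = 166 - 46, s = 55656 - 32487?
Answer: 3327/68873 ≈ 0.048306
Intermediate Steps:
s = 23169
Q(u) = 120
(s + Q(-44))/(174879 + 307232) = (23169 + 120)/(174879 + 307232) = 23289/482111 = 23289*(1/482111) = 3327/68873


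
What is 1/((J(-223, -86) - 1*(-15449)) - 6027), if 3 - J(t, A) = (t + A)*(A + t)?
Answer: -1/86056 ≈ -1.1620e-5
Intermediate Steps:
J(t, A) = 3 - (A + t)² (J(t, A) = 3 - (t + A)*(A + t) = 3 - (A + t)*(A + t) = 3 - (A + t)²)
1/((J(-223, -86) - 1*(-15449)) - 6027) = 1/(((3 - (-86 - 223)²) - 1*(-15449)) - 6027) = 1/(((3 - 1*(-309)²) + 15449) - 6027) = 1/(((3 - 1*95481) + 15449) - 6027) = 1/(((3 - 95481) + 15449) - 6027) = 1/((-95478 + 15449) - 6027) = 1/(-80029 - 6027) = 1/(-86056) = -1/86056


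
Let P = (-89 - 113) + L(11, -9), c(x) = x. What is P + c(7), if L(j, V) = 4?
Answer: -191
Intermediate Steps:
P = -198 (P = (-89 - 113) + 4 = -202 + 4 = -198)
P + c(7) = -198 + 7 = -191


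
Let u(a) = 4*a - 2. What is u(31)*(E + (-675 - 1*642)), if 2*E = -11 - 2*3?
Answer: -161711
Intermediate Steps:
u(a) = -2 + 4*a
E = -17/2 (E = (-11 - 2*3)/2 = (-11 - 6)/2 = (½)*(-17) = -17/2 ≈ -8.5000)
u(31)*(E + (-675 - 1*642)) = (-2 + 4*31)*(-17/2 + (-675 - 1*642)) = (-2 + 124)*(-17/2 + (-675 - 642)) = 122*(-17/2 - 1317) = 122*(-2651/2) = -161711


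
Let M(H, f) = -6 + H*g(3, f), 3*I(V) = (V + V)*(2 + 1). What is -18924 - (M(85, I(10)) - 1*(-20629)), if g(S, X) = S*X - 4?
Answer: -44307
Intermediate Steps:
g(S, X) = -4 + S*X
I(V) = 2*V (I(V) = ((V + V)*(2 + 1))/3 = ((2*V)*3)/3 = (6*V)/3 = 2*V)
M(H, f) = -6 + H*(-4 + 3*f)
-18924 - (M(85, I(10)) - 1*(-20629)) = -18924 - ((-6 + 85*(-4 + 3*(2*10))) - 1*(-20629)) = -18924 - ((-6 + 85*(-4 + 3*20)) + 20629) = -18924 - ((-6 + 85*(-4 + 60)) + 20629) = -18924 - ((-6 + 85*56) + 20629) = -18924 - ((-6 + 4760) + 20629) = -18924 - (4754 + 20629) = -18924 - 1*25383 = -18924 - 25383 = -44307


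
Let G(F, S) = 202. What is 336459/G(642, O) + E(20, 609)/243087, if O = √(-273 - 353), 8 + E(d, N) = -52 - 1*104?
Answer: 81788775805/49103574 ≈ 1665.6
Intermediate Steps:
E(d, N) = -164 (E(d, N) = -8 + (-52 - 1*104) = -8 + (-52 - 104) = -8 - 156 = -164)
O = I*√626 (O = √(-626) = I*√626 ≈ 25.02*I)
336459/G(642, O) + E(20, 609)/243087 = 336459/202 - 164/243087 = 81788775805/49103574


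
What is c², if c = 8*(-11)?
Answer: 7744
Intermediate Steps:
c = -88
c² = (-88)² = 7744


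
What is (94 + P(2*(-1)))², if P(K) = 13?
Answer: 11449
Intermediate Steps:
(94 + P(2*(-1)))² = (94 + 13)² = 107² = 11449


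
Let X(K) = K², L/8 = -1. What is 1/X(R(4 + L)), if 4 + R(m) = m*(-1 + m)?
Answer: 1/256 ≈ 0.0039063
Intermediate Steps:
L = -8 (L = 8*(-1) = -8)
R(m) = -4 + m*(-1 + m)
1/X(R(4 + L)) = 1/((-4 + (4 - 8)² - (4 - 8))²) = 1/((-4 + (-4)² - 1*(-4))²) = 1/((-4 + 16 + 4)²) = 1/(16²) = 1/256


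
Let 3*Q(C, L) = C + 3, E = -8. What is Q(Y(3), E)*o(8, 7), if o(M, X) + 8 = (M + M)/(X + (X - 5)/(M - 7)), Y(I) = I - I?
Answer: -56/9 ≈ -6.2222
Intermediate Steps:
Y(I) = 0
Q(C, L) = 1 + C/3 (Q(C, L) = (C + 3)/3 = (3 + C)/3 = 1 + C/3)
o(M, X) = -8 + 2*M/(X + (-5 + X)/(-7 + M)) (o(M, X) = -8 + (M + M)/(X + (X - 5)/(M - 7)) = -8 + (2*M)/(X + (-5 + X)/(-7 + M)) = -8 + 2*M/(X + (-5 + X)/(-7 + M)))
Q(Y(3), E)*o(8, 7) = (1 + (⅓)*0)*(2*(-20 - 1*8² - 24*7 + 7*8 + 4*8*7)/(5 + 6*7 - 1*8*7)) = (1 + 0)*(2*(-20 - 1*64 - 168 + 56 + 224)/(5 + 42 - 56)) = 1*(2*(-20 - 64 - 168 + 56 + 224)/(-9)) = 1*(2*(-⅑)*28) = 1*(-56/9) = -56/9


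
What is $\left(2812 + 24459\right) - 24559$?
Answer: $2712$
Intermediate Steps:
$\left(2812 + 24459\right) - 24559 = 27271 - 24559 = 2712$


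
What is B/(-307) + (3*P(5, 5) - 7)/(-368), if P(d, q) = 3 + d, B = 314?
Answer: -120771/112976 ≈ -1.0690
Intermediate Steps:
B/(-307) + (3*P(5, 5) - 7)/(-368) = 314/(-307) + (3*(3 + 5) - 7)/(-368) = 314*(-1/307) + (3*8 - 7)*(-1/368) = -314/307 + (24 - 7)*(-1/368) = -314/307 + 17*(-1/368) = -314/307 - 17/368 = -120771/112976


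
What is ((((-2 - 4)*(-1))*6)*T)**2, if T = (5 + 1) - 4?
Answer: 5184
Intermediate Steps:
T = 2 (T = 6 - 4 = 2)
((((-2 - 4)*(-1))*6)*T)**2 = ((((-2 - 4)*(-1))*6)*2)**2 = ((-6*(-1)*6)*2)**2 = ((6*6)*2)**2 = (36*2)**2 = 72**2 = 5184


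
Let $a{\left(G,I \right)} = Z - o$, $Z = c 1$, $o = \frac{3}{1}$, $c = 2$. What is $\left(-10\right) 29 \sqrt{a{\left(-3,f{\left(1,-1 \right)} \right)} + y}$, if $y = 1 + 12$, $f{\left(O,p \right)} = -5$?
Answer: $- 580 \sqrt{3} \approx -1004.6$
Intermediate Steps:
$o = 3$ ($o = 3 \cdot 1 = 3$)
$Z = 2$ ($Z = 2 \cdot 1 = 2$)
$y = 13$
$a{\left(G,I \right)} = -1$ ($a{\left(G,I \right)} = 2 - 3 = -1$)
$\left(-10\right) 29 \sqrt{a{\left(-3,f{\left(1,-1 \right)} \right)} + y} = \left(-10\right) 29 \sqrt{-1 + 13} = - 290 \sqrt{12} = - 290 \cdot 2 \sqrt{3} = - 580 \sqrt{3}$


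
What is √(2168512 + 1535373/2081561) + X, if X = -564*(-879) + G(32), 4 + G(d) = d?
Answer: 495784 + √9395940593316406405/2081561 ≈ 4.9726e+5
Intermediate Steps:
G(d) = -4 + d
X = 495784 (X = -564*(-879) + (-4 + 32) = 495756 + 28 = 495784)
√(2168512 + 1535373/2081561) + X = √(2168512 + 1535373/2081561) + 495784 = √(4513891542605/2081561) + 495784 = √9395940593316406405/2081561 + 495784 = 495784 + √9395940593316406405/2081561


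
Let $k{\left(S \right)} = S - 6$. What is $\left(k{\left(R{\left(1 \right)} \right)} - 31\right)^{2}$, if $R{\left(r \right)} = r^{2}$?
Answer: $1296$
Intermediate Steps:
$k{\left(S \right)} = -6 + S$
$\left(k{\left(R{\left(1 \right)} \right)} - 31\right)^{2} = \left(\left(-6 + 1^{2}\right) - 31\right)^{2} = \left(\left(-6 + 1\right) - 31\right)^{2} = \left(-5 - 31\right)^{2} = \left(-36\right)^{2} = 1296$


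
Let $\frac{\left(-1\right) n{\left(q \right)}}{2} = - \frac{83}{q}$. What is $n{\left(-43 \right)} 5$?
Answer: $- \frac{830}{43} \approx -19.302$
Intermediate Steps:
$n{\left(q \right)} = \frac{166}{q}$ ($n{\left(q \right)} = - 2 \left(- \frac{83}{q}\right) = \frac{166}{q}$)
$n{\left(-43 \right)} 5 = \frac{166}{-43} \cdot 5 = 166 \left(- \frac{1}{43}\right) 5 = \left(- \frac{166}{43}\right) 5 = - \frac{830}{43}$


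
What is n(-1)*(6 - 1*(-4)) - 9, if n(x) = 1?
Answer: 1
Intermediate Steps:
n(-1)*(6 - 1*(-4)) - 9 = 1*(6 - 1*(-4)) - 9 = 1*(6 + 4) - 9 = 1*10 - 9 = 10 - 9 = 1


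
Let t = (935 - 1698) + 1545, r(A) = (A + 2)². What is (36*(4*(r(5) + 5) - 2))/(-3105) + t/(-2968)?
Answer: -1405199/511980 ≈ -2.7446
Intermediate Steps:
r(A) = (2 + A)²
t = 782 (t = -763 + 1545 = 782)
(36*(4*(r(5) + 5) - 2))/(-3105) + t/(-2968) = (36*(4*((2 + 5)² + 5) - 2))/(-3105) + 782/(-2968) = (36*(4*(7² + 5) - 2))*(-1/3105) + 782*(-1/2968) = (36*(4*(49 + 5) - 2))*(-1/3105) - 391/1484 = (36*(4*54 - 2))*(-1/3105) - 391/1484 = (36*(216 - 2))*(-1/3105) - 391/1484 = (36*214)*(-1/3105) - 391/1484 = 7704*(-1/3105) - 391/1484 = -856/345 - 391/1484 = -1405199/511980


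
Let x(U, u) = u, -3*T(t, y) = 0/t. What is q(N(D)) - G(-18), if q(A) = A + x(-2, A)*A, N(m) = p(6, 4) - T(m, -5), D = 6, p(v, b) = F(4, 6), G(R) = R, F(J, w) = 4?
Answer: 38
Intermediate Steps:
T(t, y) = 0 (T(t, y) = -0/t = -⅓*0 = 0)
p(v, b) = 4
N(m) = 4 (N(m) = 4 - 1*0 = 4 + 0 = 4)
q(A) = A + A² (q(A) = A + A*A = A + A²)
q(N(D)) - G(-18) = 4*(1 + 4) - 1*(-18) = 4*5 + 18 = 20 + 18 = 38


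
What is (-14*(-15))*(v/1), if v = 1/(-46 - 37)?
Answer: -210/83 ≈ -2.5301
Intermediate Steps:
v = -1/83 (v = 1/(-83) = -1/83 ≈ -0.012048)
(-14*(-15))*(v/1) = (-14*(-15))*(-1/83/1) = 210*(-1/83*1) = 210*(-1/83) = -210/83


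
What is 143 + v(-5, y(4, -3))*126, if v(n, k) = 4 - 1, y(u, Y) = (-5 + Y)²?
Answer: 521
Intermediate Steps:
v(n, k) = 3
143 + v(-5, y(4, -3))*126 = 143 + 3*126 = 143 + 378 = 521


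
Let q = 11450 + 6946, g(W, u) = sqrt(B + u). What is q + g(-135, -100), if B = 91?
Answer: 18396 + 3*I ≈ 18396.0 + 3.0*I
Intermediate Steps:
g(W, u) = sqrt(91 + u)
q = 18396
q + g(-135, -100) = 18396 + sqrt(91 - 100) = 18396 + sqrt(-9) = 18396 + 3*I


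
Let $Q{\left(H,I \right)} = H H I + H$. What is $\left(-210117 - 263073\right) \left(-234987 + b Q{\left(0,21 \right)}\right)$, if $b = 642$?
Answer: $111193498530$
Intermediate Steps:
$Q{\left(H,I \right)} = H + I H^{2}$ ($Q{\left(H,I \right)} = H^{2} I + H = I H^{2} + H = H + I H^{2}$)
$\left(-210117 - 263073\right) \left(-234987 + b Q{\left(0,21 \right)}\right) = \left(-210117 - 263073\right) \left(-234987 + 642 \cdot 0 \left(1 + 0 \cdot 21\right)\right) = - 473190 \left(-234987 + 642 \cdot 0 \left(1 + 0\right)\right) = - 473190 \left(-234987 + 642 \cdot 0 \cdot 1\right) = - 473190 \left(-234987 + 642 \cdot 0\right) = - 473190 \left(-234987 + 0\right) = \left(-473190\right) \left(-234987\right) = 111193498530$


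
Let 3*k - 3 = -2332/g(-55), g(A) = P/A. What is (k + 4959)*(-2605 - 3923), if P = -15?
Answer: -41317888/3 ≈ -1.3773e+7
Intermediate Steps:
g(A) = -15/A
k = -25643/9 (k = 1 + (-2332/((-15/(-55))))/3 = 1 + (-2332/((-15*(-1/55))))/3 = 1 + (-2332/3/11)/3 = 1 + (-2332*11/3)/3 = 1 + (⅓)*(-25652/3) = 1 - 25652/9 = -25643/9 ≈ -2849.2)
(k + 4959)*(-2605 - 3923) = (-25643/9 + 4959)*(-2605 - 3923) = (18988/9)*(-6528) = -41317888/3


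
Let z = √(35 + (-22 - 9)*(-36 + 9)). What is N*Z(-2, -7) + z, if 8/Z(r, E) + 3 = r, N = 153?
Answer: -1224/5 + 2*√218 ≈ -215.27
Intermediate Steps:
Z(r, E) = 8/(-3 + r)
z = 2*√218 (z = √(35 - 31*(-27)) = √(35 + 837) = √872 = 2*√218 ≈ 29.530)
N*Z(-2, -7) + z = 153*(8/(-3 - 2)) + 2*√218 = 153*(8/(-5)) + 2*√218 = 153*(8*(-⅕)) + 2*√218 = 153*(-8/5) + 2*√218 = -1224/5 + 2*√218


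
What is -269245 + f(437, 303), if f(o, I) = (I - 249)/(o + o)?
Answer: -117660038/437 ≈ -2.6925e+5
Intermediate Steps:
f(o, I) = (-249 + I)/(2*o) (f(o, I) = (-249 + I)/((2*o)) = (-249 + I)*(1/(2*o)) = (-249 + I)/(2*o))
-269245 + f(437, 303) = -269245 + (1/2)*(-249 + 303)/437 = -269245 + (1/2)*(1/437)*54 = -269245 + 27/437 = -117660038/437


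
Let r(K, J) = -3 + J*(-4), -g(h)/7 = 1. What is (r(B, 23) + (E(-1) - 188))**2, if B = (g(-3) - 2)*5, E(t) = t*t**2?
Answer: 80656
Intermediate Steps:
g(h) = -7 (g(h) = -7*1 = -7)
E(t) = t**3
B = -45 (B = (-7 - 2)*5 = -9*5 = -45)
r(K, J) = -3 - 4*J
(r(B, 23) + (E(-1) - 188))**2 = ((-3 - 4*23) + ((-1)**3 - 188))**2 = ((-3 - 92) + (-1 - 188))**2 = (-95 - 189)**2 = (-284)**2 = 80656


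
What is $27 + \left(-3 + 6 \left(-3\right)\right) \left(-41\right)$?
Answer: $888$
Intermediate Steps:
$27 + \left(-3 + 6 \left(-3\right)\right) \left(-41\right) = 27 + \left(-3 - 18\right) \left(-41\right) = 27 - -861 = 27 + 861 = 888$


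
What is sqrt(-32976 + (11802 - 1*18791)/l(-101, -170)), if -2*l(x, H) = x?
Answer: I*sqrt(337799954)/101 ≈ 181.97*I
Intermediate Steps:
l(x, H) = -x/2
sqrt(-32976 + (11802 - 1*18791)/l(-101, -170)) = sqrt(-32976 + (11802 - 1*18791)/((-1/2*(-101)))) = sqrt(-32976 + (11802 - 18791)/(101/2)) = sqrt(-32976 - 6989*2/101) = sqrt(-32976 - 13978/101) = sqrt(-3344554/101) = I*sqrt(337799954)/101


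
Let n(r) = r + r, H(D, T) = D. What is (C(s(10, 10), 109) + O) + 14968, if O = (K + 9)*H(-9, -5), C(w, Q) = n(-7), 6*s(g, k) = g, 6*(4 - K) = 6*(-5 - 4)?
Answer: 14756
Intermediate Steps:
K = 13 (K = 4 - (-5 - 4) = 4 - (-9) = 4 - 1/6*(-54) = 4 + 9 = 13)
s(g, k) = g/6
n(r) = 2*r
C(w, Q) = -14 (C(w, Q) = 2*(-7) = -14)
O = -198 (O = (13 + 9)*(-9) = 22*(-9) = -198)
(C(s(10, 10), 109) + O) + 14968 = (-14 - 198) + 14968 = -212 + 14968 = 14756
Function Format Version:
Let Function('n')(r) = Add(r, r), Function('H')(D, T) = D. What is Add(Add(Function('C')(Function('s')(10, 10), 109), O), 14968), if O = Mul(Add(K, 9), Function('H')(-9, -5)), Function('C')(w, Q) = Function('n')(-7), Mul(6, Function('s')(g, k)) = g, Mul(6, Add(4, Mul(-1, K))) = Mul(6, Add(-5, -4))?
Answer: 14756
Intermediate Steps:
K = 13 (K = Add(4, Mul(Rational(-1, 6), Mul(6, Add(-5, -4)))) = Add(4, Mul(Rational(-1, 6), Mul(6, -9))) = Add(4, Mul(Rational(-1, 6), -54)) = Add(4, 9) = 13)
Function('s')(g, k) = Mul(Rational(1, 6), g)
Function('n')(r) = Mul(2, r)
Function('C')(w, Q) = -14 (Function('C')(w, Q) = Mul(2, -7) = -14)
O = -198 (O = Mul(Add(13, 9), -9) = Mul(22, -9) = -198)
Add(Add(Function('C')(Function('s')(10, 10), 109), O), 14968) = Add(Add(-14, -198), 14968) = Add(-212, 14968) = 14756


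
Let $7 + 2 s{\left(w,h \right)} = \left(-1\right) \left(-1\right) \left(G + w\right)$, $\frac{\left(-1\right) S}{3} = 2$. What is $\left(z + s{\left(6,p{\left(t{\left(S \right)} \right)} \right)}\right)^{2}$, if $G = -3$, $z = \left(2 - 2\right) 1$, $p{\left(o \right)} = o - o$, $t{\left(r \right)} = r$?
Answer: $4$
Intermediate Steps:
$S = -6$ ($S = \left(-3\right) 2 = -6$)
$p{\left(o \right)} = 0$
$z = 0$ ($z = 0 \cdot 1 = 0$)
$s{\left(w,h \right)} = -5 + \frac{w}{2}$ ($s{\left(w,h \right)} = - \frac{7}{2} + \frac{\left(-1\right) \left(-1\right) \left(-3 + w\right)}{2} = - \frac{7}{2} + \frac{1 \left(-3 + w\right)}{2} = - \frac{7}{2} + \frac{-3 + w}{2} = - \frac{7}{2} + \left(- \frac{3}{2} + \frac{w}{2}\right) = -5 + \frac{w}{2}$)
$\left(z + s{\left(6,p{\left(t{\left(S \right)} \right)} \right)}\right)^{2} = \left(0 + \left(-5 + \frac{1}{2} \cdot 6\right)\right)^{2} = \left(0 + \left(-5 + 3\right)\right)^{2} = \left(0 - 2\right)^{2} = \left(-2\right)^{2} = 4$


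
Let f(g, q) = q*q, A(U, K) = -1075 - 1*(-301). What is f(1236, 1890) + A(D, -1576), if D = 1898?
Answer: 3571326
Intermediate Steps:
A(U, K) = -774 (A(U, K) = -1075 + 301 = -774)
f(g, q) = q²
f(1236, 1890) + A(D, -1576) = 1890² - 774 = 3572100 - 774 = 3571326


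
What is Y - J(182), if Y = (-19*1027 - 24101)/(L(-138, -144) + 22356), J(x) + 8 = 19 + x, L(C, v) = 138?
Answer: -730826/3749 ≈ -194.94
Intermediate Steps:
J(x) = 11 + x (J(x) = -8 + (19 + x) = 11 + x)
Y = -7269/3749 (Y = (-19*1027 - 24101)/(138 + 22356) = (-19513 - 24101)/22494 = -43614*1/22494 = -7269/3749 ≈ -1.9389)
Y - J(182) = -7269/3749 - (11 + 182) = -7269/3749 - 1*193 = -7269/3749 - 193 = -730826/3749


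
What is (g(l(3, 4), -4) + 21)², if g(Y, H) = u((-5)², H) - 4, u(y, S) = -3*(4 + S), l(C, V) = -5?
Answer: 289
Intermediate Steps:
u(y, S) = -12 - 3*S
g(Y, H) = -16 - 3*H (g(Y, H) = (-12 - 3*H) - 4 = -16 - 3*H)
(g(l(3, 4), -4) + 21)² = ((-16 - 3*(-4)) + 21)² = ((-16 + 12) + 21)² = (-4 + 21)² = 17² = 289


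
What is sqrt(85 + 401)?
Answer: 9*sqrt(6) ≈ 22.045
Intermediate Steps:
sqrt(85 + 401) = sqrt(486) = 9*sqrt(6)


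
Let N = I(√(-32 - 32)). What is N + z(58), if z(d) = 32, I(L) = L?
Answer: 32 + 8*I ≈ 32.0 + 8.0*I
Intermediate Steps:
N = 8*I (N = √(-32 - 32) = √(-64) = 8*I ≈ 8.0*I)
N + z(58) = 8*I + 32 = 32 + 8*I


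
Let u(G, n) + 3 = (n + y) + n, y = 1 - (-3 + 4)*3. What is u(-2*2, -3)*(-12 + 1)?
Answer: 121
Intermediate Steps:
y = -2 (y = 1 - 3 = -2)
u(G, n) = -5 + 2*n (u(G, n) = -3 + ((n - 2) + n) = -3 + ((-2 + n) + n) = -3 + (-2 + 2*n) = -5 + 2*n)
u(-2*2, -3)*(-12 + 1) = (-5 + 2*(-3))*(-12 + 1) = (-5 - 6)*(-11) = -11*(-11) = 121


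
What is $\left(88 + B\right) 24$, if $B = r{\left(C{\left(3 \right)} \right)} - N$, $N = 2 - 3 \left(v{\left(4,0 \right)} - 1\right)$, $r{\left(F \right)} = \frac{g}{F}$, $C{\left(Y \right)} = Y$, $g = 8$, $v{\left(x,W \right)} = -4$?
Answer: $1768$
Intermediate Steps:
$r{\left(F \right)} = \frac{8}{F}$
$N = 17$ ($N = 2 - 3 \left(-4 - 1\right) = 2 - -15 = 2 + 15 = 17$)
$B = - \frac{43}{3}$ ($B = \frac{8}{3} - 17 = - \frac{43}{3} \approx -14.333$)
$\left(88 + B\right) 24 = \left(88 - \frac{43}{3}\right) 24 = \frac{221}{3} \cdot 24 = 1768$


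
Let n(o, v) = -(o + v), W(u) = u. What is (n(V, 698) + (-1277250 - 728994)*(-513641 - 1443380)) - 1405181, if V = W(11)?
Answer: 3926260233234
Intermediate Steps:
V = 11
n(o, v) = -o - v
(n(V, 698) + (-1277250 - 728994)*(-513641 - 1443380)) - 1405181 = ((-1*11 - 1*698) + (-1277250 - 728994)*(-513641 - 1443380)) - 1405181 = ((-11 - 698) - 2006244*(-1957021)) - 1405181 = (-709 + 3926261639124) - 1405181 = 3926261638415 - 1405181 = 3926260233234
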